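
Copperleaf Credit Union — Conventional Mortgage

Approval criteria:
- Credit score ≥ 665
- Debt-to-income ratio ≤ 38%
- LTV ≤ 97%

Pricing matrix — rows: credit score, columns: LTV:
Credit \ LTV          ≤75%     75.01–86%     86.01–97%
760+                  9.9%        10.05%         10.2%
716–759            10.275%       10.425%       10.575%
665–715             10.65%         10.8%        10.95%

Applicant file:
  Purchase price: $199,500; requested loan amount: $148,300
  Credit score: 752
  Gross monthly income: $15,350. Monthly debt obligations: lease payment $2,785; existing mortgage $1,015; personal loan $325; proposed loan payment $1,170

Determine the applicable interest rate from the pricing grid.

10.275%

Credit score 752 ≥ 665; Total monthly debts = (2,785 + 1,015 + 325 + 1,170) = 5,295. DTI = 5,295/15,350 = 34.5% ≤ 38%
LTV: 148,300 ÷ 199,500 = 74.3%, within 97% cap
Credit 752 → row 716–759; LTV 74.3% → column ≤75%. Grid cell → 10.275%.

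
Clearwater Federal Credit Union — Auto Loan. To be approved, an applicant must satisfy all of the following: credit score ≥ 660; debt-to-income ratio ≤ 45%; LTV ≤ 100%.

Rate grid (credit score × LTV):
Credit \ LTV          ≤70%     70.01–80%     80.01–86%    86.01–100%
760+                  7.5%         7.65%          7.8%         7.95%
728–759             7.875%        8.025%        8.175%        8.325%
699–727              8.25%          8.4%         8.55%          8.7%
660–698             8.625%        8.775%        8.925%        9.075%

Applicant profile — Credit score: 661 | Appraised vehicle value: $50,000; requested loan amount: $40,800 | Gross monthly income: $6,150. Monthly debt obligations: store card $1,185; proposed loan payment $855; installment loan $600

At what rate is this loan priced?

Credit score 661 ≥ 660; Total monthly debts = (1,185 + 855 + 600) = 2,640. Debt-to-income = 2,640/6,150 = 42.9% — meets 45% limit
LTV = 40,800/50,000 = 81.6% ≤ 100%
Row: 661 falls in 660–698. Column: 81.6% falls in 80.01–86%. Rate = 8.925%.

8.925%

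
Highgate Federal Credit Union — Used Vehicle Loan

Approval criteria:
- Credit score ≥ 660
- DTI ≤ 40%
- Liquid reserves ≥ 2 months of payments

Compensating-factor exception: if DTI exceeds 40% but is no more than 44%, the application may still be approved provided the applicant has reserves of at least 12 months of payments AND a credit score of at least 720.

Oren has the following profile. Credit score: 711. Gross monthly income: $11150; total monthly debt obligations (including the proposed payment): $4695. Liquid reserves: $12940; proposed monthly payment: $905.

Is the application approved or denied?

Denied

Credit score 711 ≥ 660 (meets base)
DTI: 4,695 ÷ 11,150 = 42.1%, over the 40% base limit.
Reserves = 12,940/905 = 14.3 months ≥ 2
DTI 42.1% is within the 40%–44% exception band; checking compensating factors.
Reserves 14.3 ≥ 12 months; credit score 711 < 720.
Compensating-factor requirement not fully met.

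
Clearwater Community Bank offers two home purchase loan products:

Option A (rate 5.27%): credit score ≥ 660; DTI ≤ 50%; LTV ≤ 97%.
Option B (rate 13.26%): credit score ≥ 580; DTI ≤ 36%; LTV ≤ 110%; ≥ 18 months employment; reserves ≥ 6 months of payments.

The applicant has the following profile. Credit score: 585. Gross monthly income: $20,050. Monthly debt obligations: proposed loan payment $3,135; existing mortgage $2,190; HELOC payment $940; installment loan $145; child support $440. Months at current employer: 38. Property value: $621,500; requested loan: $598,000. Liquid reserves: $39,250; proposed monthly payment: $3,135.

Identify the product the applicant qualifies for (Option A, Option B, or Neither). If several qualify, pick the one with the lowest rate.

Total debts = (3,135 + 2,190 + 940 + 145 + 440) = 6,850; DTI = 6,850/20,050 = 34.2%.
LTV = 598,000/621,500 = 96.2%.
Reserves = 39,250/3,135 = 12.5 months.
Option A: score 585 < 660; DTI 34.2% ≤ 50%; LTV 96.2% ≤ 97% → does not qualify.
Option B: score 585 ≥ 580; DTI 34.2% ≤ 36%; LTV 96.2% ≤ 110%; employment 38 ≥ 18 mo; reserves 12.5 ≥ 6 mo → qualifies.

Option B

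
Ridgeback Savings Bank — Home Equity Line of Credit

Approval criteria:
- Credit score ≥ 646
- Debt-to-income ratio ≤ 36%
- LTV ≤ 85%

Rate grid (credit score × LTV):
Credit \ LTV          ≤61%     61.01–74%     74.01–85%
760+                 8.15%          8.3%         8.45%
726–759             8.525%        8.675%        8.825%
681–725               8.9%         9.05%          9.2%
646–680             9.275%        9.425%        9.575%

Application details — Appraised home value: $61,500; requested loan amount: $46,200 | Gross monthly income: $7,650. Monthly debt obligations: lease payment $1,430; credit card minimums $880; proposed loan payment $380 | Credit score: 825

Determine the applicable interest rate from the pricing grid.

8.45%

Credit score 825 ≥ 646; Total monthly debts = (1,430 + 880 + 380) = 2,690. DTI = 2,690/7,650 = 35.2% ≤ 36%
LTV: 46,200 ÷ 61,500 = 75.1%, within 85% cap
Row: 825 falls in 760+. Column: 75.1% falls in 74.01–85%. Rate = 8.45%.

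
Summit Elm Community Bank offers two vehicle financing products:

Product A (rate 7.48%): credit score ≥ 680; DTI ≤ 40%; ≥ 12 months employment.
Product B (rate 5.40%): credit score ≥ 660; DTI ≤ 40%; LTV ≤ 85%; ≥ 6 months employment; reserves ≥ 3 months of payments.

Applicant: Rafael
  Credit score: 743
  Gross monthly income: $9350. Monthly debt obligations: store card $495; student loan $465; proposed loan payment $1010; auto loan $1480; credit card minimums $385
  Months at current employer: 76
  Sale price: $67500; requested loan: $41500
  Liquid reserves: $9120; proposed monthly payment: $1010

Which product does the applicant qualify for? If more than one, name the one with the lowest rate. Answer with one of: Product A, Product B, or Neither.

Total debts = (495 + 465 + 1,010 + 1,480 + 385) = 3,835; DTI = 3,835/9,350 = 41%.
LTV = 41,500/67,500 = 61.5%.
Reserves = 9,120/1,010 = 9.0 months.
Product A: score 743 ≥ 680; DTI 41% > 40%; employment 76 ≥ 12 mo → does not qualify.
Product B: score 743 ≥ 660; DTI 41% > 40%; LTV 61.5% ≤ 85%; employment 76 ≥ 6 mo; reserves 9.0 ≥ 3 mo → does not qualify.

Neither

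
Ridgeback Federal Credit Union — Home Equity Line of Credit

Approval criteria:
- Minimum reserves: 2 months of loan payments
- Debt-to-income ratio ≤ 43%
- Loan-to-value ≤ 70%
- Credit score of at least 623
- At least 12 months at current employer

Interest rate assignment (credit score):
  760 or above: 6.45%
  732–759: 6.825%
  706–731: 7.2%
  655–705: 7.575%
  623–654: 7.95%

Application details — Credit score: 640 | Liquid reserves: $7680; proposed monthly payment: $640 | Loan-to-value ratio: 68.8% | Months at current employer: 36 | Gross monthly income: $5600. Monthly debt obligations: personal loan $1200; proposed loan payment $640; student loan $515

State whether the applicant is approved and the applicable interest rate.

Credit score 640 ≥ 623 (meets minimum)
Total monthly debts = (1,200 + 640 + 515) = 2,355. Debt-to-income = 2,355/5,600 = 42.1% — meets 43% limit
Reserves: 7,680 ÷ 640 = 12.0 months (meets 2-month minimum)
LTV 68.8% ≤ 70%
Employment 36 ≥ 12 months
All requirements met. Score 640 falls in the 623–654 tier → 7.95%.

Approved at 7.95%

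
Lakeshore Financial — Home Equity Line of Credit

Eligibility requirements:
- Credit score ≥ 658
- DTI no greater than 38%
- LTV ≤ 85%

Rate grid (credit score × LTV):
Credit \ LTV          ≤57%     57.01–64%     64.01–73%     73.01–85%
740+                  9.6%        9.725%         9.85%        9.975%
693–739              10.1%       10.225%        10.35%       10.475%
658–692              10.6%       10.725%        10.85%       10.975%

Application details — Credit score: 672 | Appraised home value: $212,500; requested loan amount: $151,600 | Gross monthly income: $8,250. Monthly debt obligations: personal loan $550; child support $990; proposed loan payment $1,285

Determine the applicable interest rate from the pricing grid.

10.85%

Credit score 672 ≥ 658; Total monthly debts = (550 + 990 + 1,285) = 2,825. Debt-to-income = 2,825/8,250 = 34.2% — meets 38% limit
LTV = 151,600/212,500 = 71.3% ≤ 85%
Score 672 is in the 658–692 band; LTV 71.3% is in the 64.01–73% band → 10.85%.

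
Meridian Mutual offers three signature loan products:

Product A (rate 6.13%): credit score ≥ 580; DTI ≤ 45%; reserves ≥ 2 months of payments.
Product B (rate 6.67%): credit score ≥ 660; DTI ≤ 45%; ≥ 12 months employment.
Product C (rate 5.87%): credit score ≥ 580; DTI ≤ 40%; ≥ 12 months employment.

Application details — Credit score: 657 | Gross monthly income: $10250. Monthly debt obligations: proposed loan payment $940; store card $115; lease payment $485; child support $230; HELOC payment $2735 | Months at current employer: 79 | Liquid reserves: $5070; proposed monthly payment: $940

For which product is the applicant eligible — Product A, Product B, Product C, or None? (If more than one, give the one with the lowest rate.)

Total debts = (940 + 115 + 485 + 230 + 2,735) = 4,505; DTI = 4,505/10,250 = 44%.
Reserves = 5,070/940 = 5.4 months.
Product A: score 657 ≥ 580; DTI 44% ≤ 45%; reserves 5.4 ≥ 2 mo → qualifies.
Product B: score 657 < 660; DTI 44% ≤ 45%; employment 79 ≥ 12 mo → does not qualify.
Product C: score 657 ≥ 580; DTI 44% > 40%; employment 79 ≥ 12 mo → does not qualify.

Product A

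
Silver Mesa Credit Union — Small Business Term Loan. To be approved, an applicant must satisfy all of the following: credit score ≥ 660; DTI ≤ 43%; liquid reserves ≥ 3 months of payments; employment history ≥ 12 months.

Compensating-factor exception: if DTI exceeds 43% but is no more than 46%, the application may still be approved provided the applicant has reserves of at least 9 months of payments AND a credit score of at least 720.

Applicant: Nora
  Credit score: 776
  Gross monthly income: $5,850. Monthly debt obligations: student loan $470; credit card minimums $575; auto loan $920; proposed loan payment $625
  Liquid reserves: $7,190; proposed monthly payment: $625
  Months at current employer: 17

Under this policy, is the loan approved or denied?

Approved

Credit score 776 ≥ 660 (meets base)
Total debts = (470 + 575 + 920 + 625) = 2,590. DTI: 2,590 ÷ 5,850 = 44.3%, over the 43% base limit.
Liquid reserves cover 7,190/625 = 11.5 months — ≥ 3 required
Employment 17 ≥ 12 months
DTI 44.3% is within the 43%–46% exception band; checking compensating factors.
Override check — reserves: 11.5 mo (ok); score: 776 (ok).
Both compensating conditions met → exception applies.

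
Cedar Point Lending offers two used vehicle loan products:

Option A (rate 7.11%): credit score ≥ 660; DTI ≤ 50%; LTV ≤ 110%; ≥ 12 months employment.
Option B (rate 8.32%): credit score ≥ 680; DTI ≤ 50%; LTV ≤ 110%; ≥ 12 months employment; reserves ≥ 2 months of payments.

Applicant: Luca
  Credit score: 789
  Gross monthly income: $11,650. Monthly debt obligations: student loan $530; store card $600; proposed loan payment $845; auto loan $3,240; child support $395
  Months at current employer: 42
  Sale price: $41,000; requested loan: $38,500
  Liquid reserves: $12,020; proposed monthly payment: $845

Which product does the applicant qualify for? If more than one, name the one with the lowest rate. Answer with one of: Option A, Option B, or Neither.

Option A

Total debts = (530 + 600 + 845 + 3,240 + 395) = 5,610; DTI = 5,610/11,650 = 48.2%.
LTV = 38,500/41,000 = 93.9%.
Reserves = 12,020/845 = 14.2 months.
Option A: score 789 ≥ 660; DTI 48.2% ≤ 50%; LTV 93.9% ≤ 110%; employment 42 ≥ 12 mo → qualifies.
Option B: score 789 ≥ 680; DTI 48.2% ≤ 50%; LTV 93.9% ≤ 110%; employment 42 ≥ 12 mo; reserves 14.2 ≥ 2 mo → qualifies.
Qualifying: Option A, Option B. Lowest rate is 7.11% → Option A.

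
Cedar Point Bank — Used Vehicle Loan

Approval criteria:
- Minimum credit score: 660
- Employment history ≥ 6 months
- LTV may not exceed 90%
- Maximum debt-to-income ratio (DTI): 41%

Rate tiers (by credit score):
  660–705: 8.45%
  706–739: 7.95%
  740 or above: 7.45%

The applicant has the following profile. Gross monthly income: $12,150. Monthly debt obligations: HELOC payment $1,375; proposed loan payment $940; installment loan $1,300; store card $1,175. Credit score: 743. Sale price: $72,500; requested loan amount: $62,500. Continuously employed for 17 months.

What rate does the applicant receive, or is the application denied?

Approved at 7.45%

Credit score 743 ≥ 660 (meets minimum)
Employment 17 ≥ 6 months
Loan-to-value = 62,500/72,500 = 86.2% — pass (90% max)
Total monthly debts = (1,375 + 940 + 1,300 + 1,175) = 4,790. Debt-to-income = 4,790/12,150 = 39.4% — meets 41% limit
All requirements met. Score 743 falls in the 740 or above tier → 7.45%.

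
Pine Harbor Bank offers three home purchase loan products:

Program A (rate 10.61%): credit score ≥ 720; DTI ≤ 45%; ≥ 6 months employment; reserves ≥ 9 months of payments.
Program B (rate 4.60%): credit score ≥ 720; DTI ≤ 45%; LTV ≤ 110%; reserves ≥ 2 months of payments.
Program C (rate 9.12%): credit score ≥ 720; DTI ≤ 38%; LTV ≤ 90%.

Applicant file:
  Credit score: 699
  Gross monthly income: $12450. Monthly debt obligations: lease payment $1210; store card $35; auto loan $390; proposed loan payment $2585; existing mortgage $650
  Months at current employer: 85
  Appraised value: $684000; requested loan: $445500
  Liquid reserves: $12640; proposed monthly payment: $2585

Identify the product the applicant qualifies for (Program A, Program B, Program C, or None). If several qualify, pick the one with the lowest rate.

None

Total debts = (1,210 + 35 + 390 + 2,585 + 650) = 4,870; DTI = 4,870/12,450 = 39.1%.
LTV = 445,500/684,000 = 65.1%.
Reserves = 12,640/2,585 = 4.9 months.
Program A: score 699 < 720; DTI 39.1% ≤ 45%; employment 85 ≥ 6 mo; reserves 4.9 < 9 mo → does not qualify.
Program B: score 699 < 720; DTI 39.1% ≤ 45%; LTV 65.1% ≤ 110%; reserves 4.9 ≥ 2 mo → does not qualify.
Program C: score 699 < 720; DTI 39.1% > 38%; LTV 65.1% ≤ 90% → does not qualify.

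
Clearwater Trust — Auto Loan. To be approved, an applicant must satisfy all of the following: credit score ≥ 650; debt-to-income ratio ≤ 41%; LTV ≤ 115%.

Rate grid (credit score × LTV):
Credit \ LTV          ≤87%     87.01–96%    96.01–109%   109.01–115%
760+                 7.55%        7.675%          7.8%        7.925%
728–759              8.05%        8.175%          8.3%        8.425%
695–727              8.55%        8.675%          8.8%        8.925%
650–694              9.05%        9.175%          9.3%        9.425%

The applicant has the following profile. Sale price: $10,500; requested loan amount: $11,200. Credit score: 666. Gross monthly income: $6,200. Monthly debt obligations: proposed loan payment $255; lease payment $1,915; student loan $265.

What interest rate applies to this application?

Credit score 666 ≥ 650; Total monthly debts = (255 + 1,915 + 265) = 2,435. DTI = 2,435/6,200 = 39.3% ≤ 41%
Loan-to-value = 11,200/10,500 = 106.7% — pass (115% max)
Row: 666 falls in 650–694. Column: 106.7% falls in 96.01–109%. Rate = 9.3%.

9.3%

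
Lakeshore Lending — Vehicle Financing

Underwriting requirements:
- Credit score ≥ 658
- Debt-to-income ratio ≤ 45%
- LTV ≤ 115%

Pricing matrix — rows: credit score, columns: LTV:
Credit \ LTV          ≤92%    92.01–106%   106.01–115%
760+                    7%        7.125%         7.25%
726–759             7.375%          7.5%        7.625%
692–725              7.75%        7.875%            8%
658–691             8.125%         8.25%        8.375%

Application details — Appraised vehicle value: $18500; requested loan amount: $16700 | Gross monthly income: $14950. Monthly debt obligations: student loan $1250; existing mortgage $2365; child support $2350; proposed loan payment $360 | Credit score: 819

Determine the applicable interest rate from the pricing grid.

Credit score 819 ≥ 658; Total monthly debts = (1,250 + 2,365 + 2,350 + 360) = 6,325. DTI = 6,325/14,950 = 42.3% ≤ 45%
LTV = 16,700/18,500 = 90.3% ≤ 115%
Credit 819 → row 760+; LTV 90.3% → column ≤92%. Grid cell → 7%.

7%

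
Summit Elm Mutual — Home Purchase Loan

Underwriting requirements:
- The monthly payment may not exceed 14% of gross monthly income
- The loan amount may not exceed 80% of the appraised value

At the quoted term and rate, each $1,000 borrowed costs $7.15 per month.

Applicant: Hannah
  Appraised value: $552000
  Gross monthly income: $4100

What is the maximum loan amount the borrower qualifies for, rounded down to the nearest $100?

Payment cap: 14% × $4,100 = $574/month.
At $7.15 per $1,000, that supports 574/7.15 × 1,000 ≈ $80,279 → $80,200.
LTV cap: 80% × $552,000 = $441,600 → $441,600.
Binding constraint: payment-to-income.

$80,200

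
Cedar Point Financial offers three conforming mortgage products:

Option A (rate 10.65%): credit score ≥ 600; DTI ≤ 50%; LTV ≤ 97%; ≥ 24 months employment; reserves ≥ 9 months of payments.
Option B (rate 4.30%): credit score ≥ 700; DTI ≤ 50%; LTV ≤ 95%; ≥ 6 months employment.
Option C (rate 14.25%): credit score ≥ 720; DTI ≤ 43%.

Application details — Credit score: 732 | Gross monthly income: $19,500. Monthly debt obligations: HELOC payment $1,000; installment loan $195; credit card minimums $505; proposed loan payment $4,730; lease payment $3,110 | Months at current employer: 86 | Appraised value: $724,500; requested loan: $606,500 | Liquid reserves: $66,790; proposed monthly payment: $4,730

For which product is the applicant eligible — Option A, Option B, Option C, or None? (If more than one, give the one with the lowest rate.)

Total debts = (1,000 + 195 + 505 + 4,730 + 3,110) = 9,540; DTI = 9,540/19,500 = 48.9%.
LTV = 606,500/724,500 = 83.7%.
Reserves = 66,790/4,730 = 14.1 months.
Option A: score 732 ≥ 600; DTI 48.9% ≤ 50%; LTV 83.7% ≤ 97%; employment 86 ≥ 24 mo; reserves 14.1 ≥ 9 mo → qualifies.
Option B: score 732 ≥ 700; DTI 48.9% ≤ 50%; LTV 83.7% ≤ 95%; employment 86 ≥ 6 mo → qualifies.
Option C: score 732 ≥ 720; DTI 48.9% > 43% → does not qualify.
Qualifying: Option A, Option B. Lowest rate is 4.30% → Option B.

Option B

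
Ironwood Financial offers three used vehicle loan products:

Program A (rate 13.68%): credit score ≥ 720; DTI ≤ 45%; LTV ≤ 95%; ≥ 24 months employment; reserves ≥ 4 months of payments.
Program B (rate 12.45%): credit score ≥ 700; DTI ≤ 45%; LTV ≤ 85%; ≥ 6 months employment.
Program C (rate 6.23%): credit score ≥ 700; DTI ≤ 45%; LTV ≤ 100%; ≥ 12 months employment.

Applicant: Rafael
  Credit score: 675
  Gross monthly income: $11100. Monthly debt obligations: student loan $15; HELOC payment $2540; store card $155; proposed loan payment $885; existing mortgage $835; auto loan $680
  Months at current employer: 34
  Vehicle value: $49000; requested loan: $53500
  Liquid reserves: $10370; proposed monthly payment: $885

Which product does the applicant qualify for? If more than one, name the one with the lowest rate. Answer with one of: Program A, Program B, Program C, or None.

Total debts = (15 + 2,540 + 155 + 885 + 835 + 680) = 5,110; DTI = 5,110/11,100 = 46%.
LTV = 53,500/49,000 = 109.2%.
Reserves = 10,370/885 = 11.7 months.
Program A: score 675 < 720; DTI 46% > 45%; LTV 109.2% > 95%; employment 34 ≥ 24 mo; reserves 11.7 ≥ 4 mo → does not qualify.
Program B: score 675 < 700; DTI 46% > 45%; LTV 109.2% > 85%; employment 34 ≥ 6 mo → does not qualify.
Program C: score 675 < 700; DTI 46% > 45%; LTV 109.2% > 100%; employment 34 ≥ 12 mo → does not qualify.

None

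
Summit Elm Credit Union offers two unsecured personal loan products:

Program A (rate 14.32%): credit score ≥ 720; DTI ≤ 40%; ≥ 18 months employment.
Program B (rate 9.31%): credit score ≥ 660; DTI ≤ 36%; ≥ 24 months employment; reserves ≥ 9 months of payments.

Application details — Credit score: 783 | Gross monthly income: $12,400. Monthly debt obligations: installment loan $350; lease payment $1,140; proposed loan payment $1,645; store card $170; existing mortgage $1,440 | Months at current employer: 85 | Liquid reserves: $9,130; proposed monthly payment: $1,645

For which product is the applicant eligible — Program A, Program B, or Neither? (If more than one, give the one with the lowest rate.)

Program A

Total debts = (350 + 1,140 + 1,645 + 170 + 1,440) = 4,745; DTI = 4,745/12,400 = 38.3%.
Reserves = 9,130/1,645 = 5.6 months.
Program A: score 783 ≥ 720; DTI 38.3% ≤ 40%; employment 85 ≥ 18 mo → qualifies.
Program B: score 783 ≥ 660; DTI 38.3% > 36%; employment 85 ≥ 24 mo; reserves 5.6 < 9 mo → does not qualify.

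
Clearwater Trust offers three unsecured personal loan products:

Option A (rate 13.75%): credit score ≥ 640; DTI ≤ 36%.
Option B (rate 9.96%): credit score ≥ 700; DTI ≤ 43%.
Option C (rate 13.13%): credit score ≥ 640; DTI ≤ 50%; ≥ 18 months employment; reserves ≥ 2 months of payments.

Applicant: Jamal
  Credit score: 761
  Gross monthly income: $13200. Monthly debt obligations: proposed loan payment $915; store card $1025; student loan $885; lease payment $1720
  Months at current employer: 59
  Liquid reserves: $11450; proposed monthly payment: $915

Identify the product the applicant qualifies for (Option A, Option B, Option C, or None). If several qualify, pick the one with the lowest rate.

Option B

Total debts = (915 + 1,025 + 885 + 1,720) = 4,545; DTI = 4,545/13,200 = 34.4%.
Reserves = 11,450/915 = 12.5 months.
Option A: score 761 ≥ 640; DTI 34.4% ≤ 36% → qualifies.
Option B: score 761 ≥ 700; DTI 34.4% ≤ 43% → qualifies.
Option C: score 761 ≥ 640; DTI 34.4% ≤ 50%; employment 59 ≥ 18 mo; reserves 12.5 ≥ 2 mo → qualifies.
Qualifying: Option A, Option B, Option C. Lowest rate is 9.96% → Option B.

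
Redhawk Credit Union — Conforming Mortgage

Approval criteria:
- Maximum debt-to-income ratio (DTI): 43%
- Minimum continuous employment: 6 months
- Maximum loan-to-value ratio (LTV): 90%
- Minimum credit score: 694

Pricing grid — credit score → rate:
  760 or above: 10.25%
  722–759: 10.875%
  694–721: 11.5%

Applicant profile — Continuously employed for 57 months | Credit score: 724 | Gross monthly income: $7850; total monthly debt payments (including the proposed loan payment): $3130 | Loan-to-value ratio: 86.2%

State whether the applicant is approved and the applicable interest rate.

Approved at 10.875%

Credit score 724 ≥ 694 (meets minimum)
Employment 57 ≥ 6 months
LTV 86.2% ≤ 90%
Debt-to-income = 3,130/7,850 = 39.9% — meets 43% limit
All requirements met. Score 724 falls in the 722–759 tier → 10.875%.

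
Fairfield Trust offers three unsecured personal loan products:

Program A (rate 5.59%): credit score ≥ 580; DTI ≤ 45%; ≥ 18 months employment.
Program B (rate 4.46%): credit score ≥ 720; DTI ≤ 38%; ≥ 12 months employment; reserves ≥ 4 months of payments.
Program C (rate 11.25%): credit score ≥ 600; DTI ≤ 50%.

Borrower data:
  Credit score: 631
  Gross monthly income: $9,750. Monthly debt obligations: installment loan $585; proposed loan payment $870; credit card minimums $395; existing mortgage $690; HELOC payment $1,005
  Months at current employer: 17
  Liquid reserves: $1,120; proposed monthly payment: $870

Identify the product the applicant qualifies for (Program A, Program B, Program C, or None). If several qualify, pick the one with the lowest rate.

Program C

Total debts = (585 + 870 + 395 + 690 + 1,005) = 3,545; DTI = 3,545/9,750 = 36.4%.
Reserves = 1,120/870 = 1.3 months.
Program A: score 631 ≥ 580; DTI 36.4% ≤ 45%; employment 17 < 18 mo → does not qualify.
Program B: score 631 < 720; DTI 36.4% ≤ 38%; employment 17 ≥ 12 mo; reserves 1.3 < 4 mo → does not qualify.
Program C: score 631 ≥ 600; DTI 36.4% ≤ 50% → qualifies.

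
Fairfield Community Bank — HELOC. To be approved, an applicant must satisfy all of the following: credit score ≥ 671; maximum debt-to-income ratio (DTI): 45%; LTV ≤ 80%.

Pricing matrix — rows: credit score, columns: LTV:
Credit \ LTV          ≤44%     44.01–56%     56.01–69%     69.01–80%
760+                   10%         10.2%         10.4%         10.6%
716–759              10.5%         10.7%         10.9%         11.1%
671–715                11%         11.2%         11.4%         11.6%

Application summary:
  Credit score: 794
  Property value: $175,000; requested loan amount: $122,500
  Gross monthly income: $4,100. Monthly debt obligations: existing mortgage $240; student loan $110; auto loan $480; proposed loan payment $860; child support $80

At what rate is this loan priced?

10.6%

Credit score 794 ≥ 671; Total monthly debts = (240 + 110 + 480 + 860 + 80) = 1,770. DTI: 1,770 ÷ 4,100 = 43.2%, within the 45% cap
LTV: 122,500 ÷ 175,000 = 70%, within 80% cap
Credit 794 → row 760+; LTV 70% → column 69.01–80%. Grid cell → 10.6%.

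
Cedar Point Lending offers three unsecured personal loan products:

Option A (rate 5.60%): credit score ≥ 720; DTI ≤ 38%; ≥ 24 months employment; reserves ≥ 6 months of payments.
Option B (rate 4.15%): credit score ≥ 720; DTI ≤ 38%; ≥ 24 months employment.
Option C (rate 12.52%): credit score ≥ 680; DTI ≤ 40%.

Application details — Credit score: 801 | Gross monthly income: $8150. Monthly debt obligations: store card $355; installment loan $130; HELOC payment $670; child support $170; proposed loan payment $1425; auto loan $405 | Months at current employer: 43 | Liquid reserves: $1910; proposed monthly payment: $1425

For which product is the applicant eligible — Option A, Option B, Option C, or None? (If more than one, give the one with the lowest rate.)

Option C

Total debts = (355 + 130 + 670 + 170 + 1,425 + 405) = 3,155; DTI = 3,155/8,150 = 38.7%.
Reserves = 1,910/1,425 = 1.3 months.
Option A: score 801 ≥ 720; DTI 38.7% > 38%; employment 43 ≥ 24 mo; reserves 1.3 < 6 mo → does not qualify.
Option B: score 801 ≥ 720; DTI 38.7% > 38%; employment 43 ≥ 24 mo → does not qualify.
Option C: score 801 ≥ 680; DTI 38.7% ≤ 40% → qualifies.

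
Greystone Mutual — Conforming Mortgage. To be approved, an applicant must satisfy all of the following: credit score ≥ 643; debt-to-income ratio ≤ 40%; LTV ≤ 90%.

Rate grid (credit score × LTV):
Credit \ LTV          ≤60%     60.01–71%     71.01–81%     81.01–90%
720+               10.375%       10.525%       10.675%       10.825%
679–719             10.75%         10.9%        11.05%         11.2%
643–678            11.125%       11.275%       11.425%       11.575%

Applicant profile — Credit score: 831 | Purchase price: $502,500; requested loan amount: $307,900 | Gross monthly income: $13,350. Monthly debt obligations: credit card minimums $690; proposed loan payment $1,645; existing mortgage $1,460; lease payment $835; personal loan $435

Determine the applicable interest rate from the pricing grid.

Credit score 831 ≥ 643; Total monthly debts = (690 + 1,645 + 1,460 + 835 + 435) = 5,065. DTI = 5,065/13,350 = 37.9% ≤ 40%
Loan-to-value = 307,900/502,500 = 61.3% — pass (90% max)
Row: 831 falls in 720+. Column: 61.3% falls in 60.01–71%. Rate = 10.525%.

10.525%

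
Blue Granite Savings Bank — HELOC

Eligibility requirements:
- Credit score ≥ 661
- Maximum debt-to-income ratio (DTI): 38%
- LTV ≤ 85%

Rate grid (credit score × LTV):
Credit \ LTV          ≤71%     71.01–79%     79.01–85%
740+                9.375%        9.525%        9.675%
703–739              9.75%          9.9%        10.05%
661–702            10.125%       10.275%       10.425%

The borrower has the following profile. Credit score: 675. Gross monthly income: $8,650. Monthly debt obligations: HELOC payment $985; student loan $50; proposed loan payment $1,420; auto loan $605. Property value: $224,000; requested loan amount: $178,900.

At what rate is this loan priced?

Credit score 675 ≥ 661; Total monthly debts = (985 + 50 + 1,420 + 605) = 3,060. DTI: 3,060 ÷ 8,650 = 35.4%, within the 38% cap
LTV = 178,900/224,000 = 79.9% ≤ 85%
Credit 675 → row 661–702; LTV 79.9% → column 79.01–85%. Grid cell → 10.425%.

10.425%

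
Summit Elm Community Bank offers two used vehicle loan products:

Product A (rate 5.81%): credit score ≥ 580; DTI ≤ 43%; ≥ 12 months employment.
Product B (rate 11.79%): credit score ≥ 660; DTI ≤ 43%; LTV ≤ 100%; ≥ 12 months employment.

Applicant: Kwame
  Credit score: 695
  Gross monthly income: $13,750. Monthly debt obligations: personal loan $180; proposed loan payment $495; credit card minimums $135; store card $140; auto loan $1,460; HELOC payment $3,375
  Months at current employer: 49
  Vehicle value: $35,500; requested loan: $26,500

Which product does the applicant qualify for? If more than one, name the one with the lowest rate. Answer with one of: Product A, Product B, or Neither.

Product A

Total debts = (180 + 495 + 135 + 140 + 1,460 + 3,375) = 5,785; DTI = 5,785/13,750 = 42.1%.
LTV = 26,500/35,500 = 74.6%.
Product A: score 695 ≥ 580; DTI 42.1% ≤ 43%; employment 49 ≥ 12 mo → qualifies.
Product B: score 695 ≥ 660; DTI 42.1% ≤ 43%; LTV 74.6% ≤ 100%; employment 49 ≥ 12 mo → qualifies.
Qualifying: Product A, Product B. Lowest rate is 5.81% → Product A.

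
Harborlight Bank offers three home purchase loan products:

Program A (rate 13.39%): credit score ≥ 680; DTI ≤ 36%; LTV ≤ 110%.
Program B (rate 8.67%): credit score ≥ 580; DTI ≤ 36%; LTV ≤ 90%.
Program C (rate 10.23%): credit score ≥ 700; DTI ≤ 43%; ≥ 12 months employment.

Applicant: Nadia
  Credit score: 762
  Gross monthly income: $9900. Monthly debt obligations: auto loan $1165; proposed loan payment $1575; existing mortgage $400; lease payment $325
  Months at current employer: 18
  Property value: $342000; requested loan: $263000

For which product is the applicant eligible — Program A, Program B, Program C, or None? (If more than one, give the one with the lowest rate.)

Total debts = (1,165 + 1,575 + 400 + 325) = 3,465; DTI = 3,465/9,900 = 35%.
LTV = 263,000/342,000 = 76.9%.
Program A: score 762 ≥ 680; DTI 35% ≤ 36%; LTV 76.9% ≤ 110% → qualifies.
Program B: score 762 ≥ 580; DTI 35% ≤ 36%; LTV 76.9% ≤ 90% → qualifies.
Program C: score 762 ≥ 700; DTI 35% ≤ 43%; employment 18 ≥ 12 mo → qualifies.
Qualifying: Program A, Program B, Program C. Lowest rate is 8.67% → Program B.

Program B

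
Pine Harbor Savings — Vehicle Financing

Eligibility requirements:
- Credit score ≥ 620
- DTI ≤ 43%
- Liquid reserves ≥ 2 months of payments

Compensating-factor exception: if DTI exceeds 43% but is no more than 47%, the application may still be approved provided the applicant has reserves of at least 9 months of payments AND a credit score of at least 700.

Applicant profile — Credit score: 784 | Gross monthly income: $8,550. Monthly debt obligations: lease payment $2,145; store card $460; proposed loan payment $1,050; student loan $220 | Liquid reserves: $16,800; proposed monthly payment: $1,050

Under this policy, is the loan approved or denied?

Approved

Credit score 784 ≥ 620 (meets base)
Total debts = (2,145 + 460 + 1,050 + 220) = 3,875. DTI = 3,875/8,550 = 45.3% > 43% — standard DTI limit exceeded.
Reserves = 16,800/1,050 = 16.0 months ≥ 2
DTI 45.3% is within the 43%–47% exception band; checking compensating factors.
Reserves 16.0 ≥ 9 months; credit score 784 ≥ 700.
Both compensating conditions met → exception applies.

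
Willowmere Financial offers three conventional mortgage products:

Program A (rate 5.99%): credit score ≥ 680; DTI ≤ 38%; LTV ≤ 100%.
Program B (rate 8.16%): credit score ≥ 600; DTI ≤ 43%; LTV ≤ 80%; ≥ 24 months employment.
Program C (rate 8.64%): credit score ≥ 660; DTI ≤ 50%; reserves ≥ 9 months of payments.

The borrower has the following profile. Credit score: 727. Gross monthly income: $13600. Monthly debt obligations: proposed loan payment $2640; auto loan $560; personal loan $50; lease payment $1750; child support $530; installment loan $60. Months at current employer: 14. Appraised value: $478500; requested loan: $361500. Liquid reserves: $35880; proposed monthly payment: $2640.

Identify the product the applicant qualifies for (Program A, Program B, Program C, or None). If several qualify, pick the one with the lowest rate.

Total debts = (2,640 + 560 + 50 + 1,750 + 530 + 60) = 5,590; DTI = 5,590/13,600 = 41.1%.
LTV = 361,500/478,500 = 75.5%.
Reserves = 35,880/2,640 = 13.6 months.
Program A: score 727 ≥ 680; DTI 41.1% > 38%; LTV 75.5% ≤ 100% → does not qualify.
Program B: score 727 ≥ 600; DTI 41.1% ≤ 43%; LTV 75.5% ≤ 80%; employment 14 < 24 mo → does not qualify.
Program C: score 727 ≥ 660; DTI 41.1% ≤ 50%; reserves 13.6 ≥ 9 mo → qualifies.

Program C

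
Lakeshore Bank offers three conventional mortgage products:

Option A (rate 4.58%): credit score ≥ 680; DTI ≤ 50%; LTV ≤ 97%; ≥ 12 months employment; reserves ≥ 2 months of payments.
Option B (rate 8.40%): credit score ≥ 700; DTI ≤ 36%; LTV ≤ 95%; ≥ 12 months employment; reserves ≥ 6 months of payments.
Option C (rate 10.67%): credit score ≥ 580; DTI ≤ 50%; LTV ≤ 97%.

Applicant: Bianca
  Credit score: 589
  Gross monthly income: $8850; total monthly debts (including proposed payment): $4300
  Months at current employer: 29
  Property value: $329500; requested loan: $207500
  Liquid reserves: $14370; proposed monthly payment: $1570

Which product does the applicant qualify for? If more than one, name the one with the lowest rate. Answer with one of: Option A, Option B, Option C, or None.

Option C

DTI = 4,300/8,850 = 48.6%.
LTV = 207,500/329,500 = 63%.
Reserves = 14,370/1,570 = 9.2 months.
Option A: score 589 < 680; DTI 48.6% ≤ 50%; LTV 63% ≤ 97%; employment 29 ≥ 12 mo; reserves 9.2 ≥ 2 mo → does not qualify.
Option B: score 589 < 700; DTI 48.6% > 36%; LTV 63% ≤ 95%; employment 29 ≥ 12 mo; reserves 9.2 ≥ 6 mo → does not qualify.
Option C: score 589 ≥ 580; DTI 48.6% ≤ 50%; LTV 63% ≤ 97% → qualifies.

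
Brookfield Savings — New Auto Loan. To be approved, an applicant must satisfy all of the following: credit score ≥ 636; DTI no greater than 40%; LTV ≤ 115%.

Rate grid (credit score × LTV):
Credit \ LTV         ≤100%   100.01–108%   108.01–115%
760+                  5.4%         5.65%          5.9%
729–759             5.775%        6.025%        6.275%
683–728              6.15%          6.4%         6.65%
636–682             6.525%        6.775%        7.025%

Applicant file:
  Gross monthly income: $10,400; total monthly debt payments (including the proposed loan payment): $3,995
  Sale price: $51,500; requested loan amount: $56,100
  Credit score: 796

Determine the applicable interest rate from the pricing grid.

Credit score 796 ≥ 636; Debt-to-income = 3,995/10,400 = 38.4% — meets 40% limit
LTV = 56,100/51,500 = 108.9% ≤ 115%
Row: 796 falls in 760+. Column: 108.9% falls in 108.01–115%. Rate = 5.9%.

5.9%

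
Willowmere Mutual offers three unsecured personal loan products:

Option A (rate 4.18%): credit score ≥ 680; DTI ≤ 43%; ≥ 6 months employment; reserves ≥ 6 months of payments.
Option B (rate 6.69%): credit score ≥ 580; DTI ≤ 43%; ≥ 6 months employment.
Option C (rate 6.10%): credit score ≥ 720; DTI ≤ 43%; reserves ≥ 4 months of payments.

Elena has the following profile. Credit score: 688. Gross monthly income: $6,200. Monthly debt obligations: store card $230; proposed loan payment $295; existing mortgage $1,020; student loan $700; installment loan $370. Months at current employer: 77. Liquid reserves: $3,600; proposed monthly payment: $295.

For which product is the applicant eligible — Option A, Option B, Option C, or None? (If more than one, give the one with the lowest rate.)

Option A

Total debts = (230 + 295 + 1,020 + 700 + 370) = 2,615; DTI = 2,615/6,200 = 42.2%.
Reserves = 3,600/295 = 12.2 months.
Option A: score 688 ≥ 680; DTI 42.2% ≤ 43%; employment 77 ≥ 6 mo; reserves 12.2 ≥ 6 mo → qualifies.
Option B: score 688 ≥ 580; DTI 42.2% ≤ 43%; employment 77 ≥ 6 mo → qualifies.
Option C: score 688 < 720; DTI 42.2% ≤ 43%; reserves 12.2 ≥ 4 mo → does not qualify.
Qualifying: Option A, Option B. Lowest rate is 4.18% → Option A.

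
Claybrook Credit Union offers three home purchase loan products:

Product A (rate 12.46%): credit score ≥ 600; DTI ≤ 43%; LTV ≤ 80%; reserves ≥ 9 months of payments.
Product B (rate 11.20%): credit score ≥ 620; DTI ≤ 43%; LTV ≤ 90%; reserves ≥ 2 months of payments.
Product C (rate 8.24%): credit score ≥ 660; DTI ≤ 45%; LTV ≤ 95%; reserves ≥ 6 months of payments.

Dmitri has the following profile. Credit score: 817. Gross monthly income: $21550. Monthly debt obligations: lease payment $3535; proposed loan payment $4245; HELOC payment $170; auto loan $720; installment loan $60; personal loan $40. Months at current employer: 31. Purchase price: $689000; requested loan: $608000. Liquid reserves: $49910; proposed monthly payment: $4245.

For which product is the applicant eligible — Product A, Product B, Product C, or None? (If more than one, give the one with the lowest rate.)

Product C

Total debts = (3,535 + 4,245 + 170 + 720 + 60 + 40) = 8,770; DTI = 8,770/21,550 = 40.7%.
LTV = 608,000/689,000 = 88.2%.
Reserves = 49,910/4,245 = 11.8 months.
Product A: score 817 ≥ 600; DTI 40.7% ≤ 43%; LTV 88.2% > 80%; reserves 11.8 ≥ 9 mo → does not qualify.
Product B: score 817 ≥ 620; DTI 40.7% ≤ 43%; LTV 88.2% ≤ 90%; reserves 11.8 ≥ 2 mo → qualifies.
Product C: score 817 ≥ 660; DTI 40.7% ≤ 45%; LTV 88.2% ≤ 95%; reserves 11.8 ≥ 6 mo → qualifies.
Qualifying: Product B, Product C. Lowest rate is 8.24% → Product C.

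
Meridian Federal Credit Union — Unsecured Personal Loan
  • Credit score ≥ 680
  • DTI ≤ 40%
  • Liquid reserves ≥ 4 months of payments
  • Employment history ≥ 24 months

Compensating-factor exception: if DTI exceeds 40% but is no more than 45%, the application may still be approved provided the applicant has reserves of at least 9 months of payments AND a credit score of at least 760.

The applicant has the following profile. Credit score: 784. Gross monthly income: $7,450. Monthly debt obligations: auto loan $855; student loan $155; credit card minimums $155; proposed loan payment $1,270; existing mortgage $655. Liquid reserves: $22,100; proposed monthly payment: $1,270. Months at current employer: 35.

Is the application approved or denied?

Credit score 784 ≥ 680 (meets base)
Total debts = (855 + 155 + 155 + 1,270 + 655) = 3,090. DTI = 3,090/7,450 = 41.5% > 40% — standard DTI limit exceeded.
Reserves: 22,100 ÷ 1,270 = 17.4 months (meets 4-month minimum)
Employment 35 ≥ 24 months
DTI 41.5% is within the 40%–45% exception band; checking compensating factors.
Reserves 17.4 ≥ 9 months; credit score 784 ≥ 760.
Both override conditions satisfied; DTI exception granted.

Approved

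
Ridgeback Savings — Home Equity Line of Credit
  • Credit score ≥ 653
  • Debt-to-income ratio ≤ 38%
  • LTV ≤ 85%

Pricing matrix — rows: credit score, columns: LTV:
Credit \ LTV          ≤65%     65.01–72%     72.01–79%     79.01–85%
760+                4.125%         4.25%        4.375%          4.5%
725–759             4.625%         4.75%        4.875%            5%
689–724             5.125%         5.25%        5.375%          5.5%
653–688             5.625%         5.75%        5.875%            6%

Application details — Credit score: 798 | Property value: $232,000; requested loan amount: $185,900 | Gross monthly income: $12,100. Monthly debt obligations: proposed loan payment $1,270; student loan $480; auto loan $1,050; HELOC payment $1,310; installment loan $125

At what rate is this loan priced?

4.5%

Credit score 798 ≥ 653; Total monthly debts = (1,270 + 480 + 1,050 + 1,310 + 125) = 4,235. DTI = 4,235/12,100 = 35% ≤ 38%
LTV = 185,900/232,000 = 80.1% ≤ 85%
Score 798 is in the 760+ band; LTV 80.1% is in the 79.01–85% band → 4.5%.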